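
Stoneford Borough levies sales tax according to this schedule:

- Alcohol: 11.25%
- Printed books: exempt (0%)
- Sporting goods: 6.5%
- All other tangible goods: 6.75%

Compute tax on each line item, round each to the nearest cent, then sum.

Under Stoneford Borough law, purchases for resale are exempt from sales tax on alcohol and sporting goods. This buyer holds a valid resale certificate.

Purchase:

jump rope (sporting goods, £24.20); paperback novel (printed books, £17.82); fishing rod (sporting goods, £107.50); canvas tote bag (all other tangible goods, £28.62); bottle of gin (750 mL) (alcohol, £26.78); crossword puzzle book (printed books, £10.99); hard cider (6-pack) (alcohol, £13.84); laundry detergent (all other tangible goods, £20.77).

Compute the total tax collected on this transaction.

Jump rope £24.20: sporting goods, buyer-exempt → 0% → £0.00
Paperback novel £17.82: printed books → 0% → £0.00
Fishing rod £107.50: sporting goods, buyer-exempt → 0% → £0.00
Canvas tote bag £28.62: all other tangible goods → 6.75% → £1.93
Bottle of gin (750 mL) £26.78: alcohol, buyer-exempt → 0% → £0.00
Crossword puzzle book £10.99: printed books → 0% → £0.00
Hard cider (6-pack) £13.84: alcohol, buyer-exempt → 0% → £0.00
Laundry detergent £20.77: all other tangible goods → 6.75% → £1.40
Total tax = £1.93 + £1.40 = £3.33

£3.33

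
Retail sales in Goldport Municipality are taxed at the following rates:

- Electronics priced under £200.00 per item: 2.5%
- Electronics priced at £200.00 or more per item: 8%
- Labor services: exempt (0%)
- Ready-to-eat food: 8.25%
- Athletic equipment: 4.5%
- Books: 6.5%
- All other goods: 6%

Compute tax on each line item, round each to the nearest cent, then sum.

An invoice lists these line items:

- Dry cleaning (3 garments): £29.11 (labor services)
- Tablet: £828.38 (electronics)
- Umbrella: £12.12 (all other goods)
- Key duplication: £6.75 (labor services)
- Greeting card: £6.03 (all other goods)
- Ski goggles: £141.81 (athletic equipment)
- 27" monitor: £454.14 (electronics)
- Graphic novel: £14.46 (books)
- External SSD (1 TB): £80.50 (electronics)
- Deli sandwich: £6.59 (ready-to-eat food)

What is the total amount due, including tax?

£1693.45

Dry cleaning (3 garments) £29.11: labor services → 0% → £0.00
Tablet £828.38: electronics, £200.00 or more → 8% → £66.27
Umbrella £12.12: all other goods → 6% → £0.73
Key duplication £6.75: labor services → 0% → £0.00
Greeting card £6.03: all other goods → 6% → £0.36
Ski goggles £141.81: athletic equipment → 4.5% → £6.38
27" monitor £454.14: electronics, £200.00 or more → 8% → £36.33
Graphic novel £14.46: books → 6.5% → £0.94
External SSD (1 TB) £80.50: electronics, under £200.00 → 2.5% → £2.01
Deli sandwich £6.59: ready-to-eat food → 8.25% → £0.54
Subtotal = £1579.89; tax = £113.56; total due = £1693.45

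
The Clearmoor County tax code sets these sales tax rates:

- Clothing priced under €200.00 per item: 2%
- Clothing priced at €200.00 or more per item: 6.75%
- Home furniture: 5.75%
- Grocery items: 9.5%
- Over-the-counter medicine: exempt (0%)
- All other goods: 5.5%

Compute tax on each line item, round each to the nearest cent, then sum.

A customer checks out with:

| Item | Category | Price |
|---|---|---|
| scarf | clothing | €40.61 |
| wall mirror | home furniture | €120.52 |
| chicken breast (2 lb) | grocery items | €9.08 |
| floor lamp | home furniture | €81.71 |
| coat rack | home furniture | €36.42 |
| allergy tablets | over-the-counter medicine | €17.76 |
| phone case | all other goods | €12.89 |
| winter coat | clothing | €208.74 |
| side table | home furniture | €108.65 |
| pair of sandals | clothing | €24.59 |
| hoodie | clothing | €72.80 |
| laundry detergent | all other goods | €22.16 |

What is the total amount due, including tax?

€795.54

Scarf €40.61: clothing, under €200.00 → 2% → €0.81
Wall mirror €120.52: home furniture → 5.75% → €6.93
Chicken breast (2 lb) €9.08: grocery items → 9.5% → €0.86
Floor lamp €81.71: home furniture → 5.75% → €4.70
Coat rack €36.42: home furniture → 5.75% → €2.09
Allergy tablets €17.76: over-the-counter medicine → 0% → €0.00
Phone case €12.89: all other goods → 5.5% → €0.71
Winter coat €208.74: clothing, €200.00 or more → 6.75% → €14.09
Side table €108.65: home furniture → 5.75% → €6.25
Pair of sandals €24.59: clothing, under €200.00 → 2% → €0.49
Hoodie €72.80: clothing, under €200.00 → 2% → €1.46
Laundry detergent €22.16: all other goods → 5.5% → €1.22
Subtotal = €755.93; tax = €39.61; total due = €795.54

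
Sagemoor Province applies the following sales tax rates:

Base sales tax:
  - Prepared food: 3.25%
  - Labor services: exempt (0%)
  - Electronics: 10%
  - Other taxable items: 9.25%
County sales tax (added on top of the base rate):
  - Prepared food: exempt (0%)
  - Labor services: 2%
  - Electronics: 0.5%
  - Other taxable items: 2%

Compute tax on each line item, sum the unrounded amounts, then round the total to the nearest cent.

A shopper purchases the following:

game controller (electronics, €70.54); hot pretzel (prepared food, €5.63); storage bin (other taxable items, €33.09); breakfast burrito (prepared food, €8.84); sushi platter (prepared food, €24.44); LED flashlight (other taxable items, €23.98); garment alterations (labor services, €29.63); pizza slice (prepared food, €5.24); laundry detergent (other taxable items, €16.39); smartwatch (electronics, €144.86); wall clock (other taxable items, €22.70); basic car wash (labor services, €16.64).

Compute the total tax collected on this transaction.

Game controller €70.54: electronics → 10% + 0.5% county = 10.5% → €7.4067
Hot pretzel €5.63: prepared food → 3.25% + 0% county = 3.25% → €0.182975
Storage bin €33.09: other taxable items → 9.25% + 2% county = 11.25% → €3.722625
Breakfast burrito €8.84: prepared food → 3.25% + 0% county = 3.25% → €0.2873
Sushi platter €24.44: prepared food → 3.25% + 0% county = 3.25% → €0.7943
LED flashlight €23.98: other taxable items → 9.25% + 2% county = 11.25% → €2.69775
Garment alterations €29.63: labor services → 0% + 2% county = 2% → €0.5926
Pizza slice €5.24: prepared food → 3.25% + 0% county = 3.25% → €0.1703
Laundry detergent €16.39: other taxable items → 9.25% + 2% county = 11.25% → €1.843875
Smartwatch €144.86: electronics → 10% + 0.5% county = 10.5% → €15.2103
Wall clock €22.70: other taxable items → 9.25% + 2% county = 11.25% → €2.55375
Basic car wash €16.64: labor services → 0% + 2% county = 2% → €0.3328
Unrounded tax sum = €35.795275 → €35.80

€35.80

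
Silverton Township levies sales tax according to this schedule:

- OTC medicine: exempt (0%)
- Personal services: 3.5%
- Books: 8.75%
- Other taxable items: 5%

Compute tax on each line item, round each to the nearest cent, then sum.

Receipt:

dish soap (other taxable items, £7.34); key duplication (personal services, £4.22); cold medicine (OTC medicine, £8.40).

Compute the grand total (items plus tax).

£20.48

Dish soap £7.34: other taxable items → 5% → £0.37
Key duplication £4.22: personal services → 3.5% → £0.15
Cold medicine £8.40: OTC medicine → 0% → £0.00
Subtotal = £19.96; tax = £0.52; total due = £20.48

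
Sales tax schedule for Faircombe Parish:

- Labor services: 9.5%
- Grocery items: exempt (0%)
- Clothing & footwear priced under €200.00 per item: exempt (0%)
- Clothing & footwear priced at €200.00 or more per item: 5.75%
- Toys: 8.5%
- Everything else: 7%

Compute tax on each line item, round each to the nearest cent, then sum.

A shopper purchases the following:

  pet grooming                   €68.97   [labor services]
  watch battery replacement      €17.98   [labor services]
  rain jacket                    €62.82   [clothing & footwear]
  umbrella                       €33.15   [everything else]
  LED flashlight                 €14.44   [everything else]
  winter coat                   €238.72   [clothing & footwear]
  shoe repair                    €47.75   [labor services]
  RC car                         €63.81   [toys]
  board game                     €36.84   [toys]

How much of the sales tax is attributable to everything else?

€3.33

Umbrella €33.15: everything else → 7% → €2.32
LED flashlight €14.44: everything else → 7% → €1.01
Tax on everything else = €2.32 + €1.01 = €3.33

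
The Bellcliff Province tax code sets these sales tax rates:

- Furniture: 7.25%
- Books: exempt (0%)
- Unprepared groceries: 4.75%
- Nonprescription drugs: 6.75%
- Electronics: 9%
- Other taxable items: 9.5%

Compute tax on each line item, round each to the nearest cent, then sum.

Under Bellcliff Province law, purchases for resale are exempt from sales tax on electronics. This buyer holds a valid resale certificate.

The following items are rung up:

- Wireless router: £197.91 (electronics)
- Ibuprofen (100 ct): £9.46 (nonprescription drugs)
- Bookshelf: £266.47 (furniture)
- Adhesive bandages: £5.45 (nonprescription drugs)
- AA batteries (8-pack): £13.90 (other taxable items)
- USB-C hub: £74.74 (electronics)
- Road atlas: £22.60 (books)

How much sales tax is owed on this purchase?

Wireless router £197.91: electronics, buyer-exempt → 0% → £0.00
Ibuprofen (100 ct) £9.46: nonprescription drugs → 6.75% → £0.64
Bookshelf £266.47: furniture → 7.25% → £19.32
Adhesive bandages £5.45: nonprescription drugs → 6.75% → £0.37
AA batteries (8-pack) £13.90: other taxable items → 9.5% → £1.32
USB-C hub £74.74: electronics, buyer-exempt → 0% → £0.00
Road atlas £22.60: books → 0% → £0.00
Total tax = £0.64 + £19.32 + £0.37 + £1.32 = £21.65

£21.65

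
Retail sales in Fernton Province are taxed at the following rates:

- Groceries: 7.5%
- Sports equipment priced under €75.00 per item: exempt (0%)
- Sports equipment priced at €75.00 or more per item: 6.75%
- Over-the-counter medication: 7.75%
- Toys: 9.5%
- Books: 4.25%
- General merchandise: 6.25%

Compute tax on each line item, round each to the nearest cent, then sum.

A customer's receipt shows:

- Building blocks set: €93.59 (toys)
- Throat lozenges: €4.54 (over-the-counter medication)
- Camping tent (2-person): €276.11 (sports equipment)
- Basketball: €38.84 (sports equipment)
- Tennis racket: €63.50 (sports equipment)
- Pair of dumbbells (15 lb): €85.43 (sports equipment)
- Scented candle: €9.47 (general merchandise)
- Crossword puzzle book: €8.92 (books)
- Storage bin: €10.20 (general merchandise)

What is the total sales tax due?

Building blocks set €93.59: toys → 9.5% → €8.89
Throat lozenges €4.54: over-the-counter medication → 7.75% → €0.35
Camping tent (2-person) €276.11: sports equipment, €75.00 or more → 6.75% → €18.64
Basketball €38.84: sports equipment, under €75.00 → 0% → €0.00
Tennis racket €63.50: sports equipment, under €75.00 → 0% → €0.00
Pair of dumbbells (15 lb) €85.43: sports equipment, €75.00 or more → 6.75% → €5.77
Scented candle €9.47: general merchandise → 6.25% → €0.59
Crossword puzzle book €8.92: books → 4.25% → €0.38
Storage bin €10.20: general merchandise → 6.25% → €0.64
Total tax = €8.89 + €0.35 + €18.64 + €5.77 + €0.59 + €0.38 + €0.64 = €35.26

€35.26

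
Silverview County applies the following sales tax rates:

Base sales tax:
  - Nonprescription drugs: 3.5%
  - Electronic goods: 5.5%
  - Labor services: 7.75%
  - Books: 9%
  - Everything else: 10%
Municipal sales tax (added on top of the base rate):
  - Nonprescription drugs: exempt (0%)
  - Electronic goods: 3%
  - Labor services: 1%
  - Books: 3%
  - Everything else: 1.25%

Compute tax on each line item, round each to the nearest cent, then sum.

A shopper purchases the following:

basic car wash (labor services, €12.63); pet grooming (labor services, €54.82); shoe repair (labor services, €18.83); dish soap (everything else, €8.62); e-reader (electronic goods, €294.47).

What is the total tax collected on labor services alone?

Basic car wash €12.63: labor services → 7.75% + 1% municipal = 8.75% → €1.11
Pet grooming €54.82: labor services → 7.75% + 1% municipal = 8.75% → €4.80
Shoe repair €18.83: labor services → 7.75% + 1% municipal = 8.75% → €1.65
Tax on labor services = €1.11 + €4.80 + €1.65 = €7.56

€7.56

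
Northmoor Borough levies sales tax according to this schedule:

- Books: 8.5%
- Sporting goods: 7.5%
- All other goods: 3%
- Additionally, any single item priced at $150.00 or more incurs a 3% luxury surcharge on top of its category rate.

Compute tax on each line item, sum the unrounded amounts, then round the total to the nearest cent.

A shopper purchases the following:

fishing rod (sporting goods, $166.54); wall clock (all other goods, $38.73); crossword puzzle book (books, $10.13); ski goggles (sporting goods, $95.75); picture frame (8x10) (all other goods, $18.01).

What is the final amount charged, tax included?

$356.39

Fishing rod $166.54: sporting goods → 7.5% + 3% surcharge = 10.5% → $17.4867
Wall clock $38.73: all other goods → 3% → $1.1619
Crossword puzzle book $10.13: books → 8.5% → $0.86105
Ski goggles $95.75: sporting goods → 7.5% → $7.18125
Picture frame (8x10) $18.01: all other goods → 3% → $0.5403
Subtotal = $329.16; unrounded tax = $27.2312 → $27.23; total due = $356.39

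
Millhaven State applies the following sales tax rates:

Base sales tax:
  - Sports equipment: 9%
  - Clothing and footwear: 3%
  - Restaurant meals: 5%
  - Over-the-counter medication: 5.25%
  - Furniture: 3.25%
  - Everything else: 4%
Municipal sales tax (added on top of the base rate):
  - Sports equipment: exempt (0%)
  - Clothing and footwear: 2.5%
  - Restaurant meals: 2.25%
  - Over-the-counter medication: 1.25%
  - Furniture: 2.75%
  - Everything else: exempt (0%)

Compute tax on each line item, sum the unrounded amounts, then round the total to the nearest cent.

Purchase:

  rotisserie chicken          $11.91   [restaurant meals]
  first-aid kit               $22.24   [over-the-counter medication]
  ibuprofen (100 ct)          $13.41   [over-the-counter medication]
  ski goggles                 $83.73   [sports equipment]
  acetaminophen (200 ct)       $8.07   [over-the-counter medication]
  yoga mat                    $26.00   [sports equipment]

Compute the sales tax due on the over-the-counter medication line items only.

First-aid kit $22.24: over-the-counter medication → 5.25% + 1.25% municipal = 6.5% → $1.4456
Ibuprofen (100 ct) $13.41: over-the-counter medication → 5.25% + 1.25% municipal = 6.5% → $0.87165
Acetaminophen (200 ct) $8.07: over-the-counter medication → 5.25% + 1.25% municipal = 6.5% → $0.52455
Tax on over-the-counter medication: unrounded sum = $2.8418 → $2.84

$2.84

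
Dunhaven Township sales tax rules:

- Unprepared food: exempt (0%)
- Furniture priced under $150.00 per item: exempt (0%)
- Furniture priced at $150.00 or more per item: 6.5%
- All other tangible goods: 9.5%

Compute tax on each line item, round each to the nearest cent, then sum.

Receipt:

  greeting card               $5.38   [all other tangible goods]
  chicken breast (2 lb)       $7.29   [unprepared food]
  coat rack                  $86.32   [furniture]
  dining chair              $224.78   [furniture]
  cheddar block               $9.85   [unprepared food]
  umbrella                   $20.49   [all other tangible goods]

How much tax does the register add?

$17.07

Greeting card $5.38: all other tangible goods → 9.5% → $0.51
Chicken breast (2 lb) $7.29: unprepared food → 0% → $0.00
Coat rack $86.32: furniture, under $150.00 → 0% → $0.00
Dining chair $224.78: furniture, $150.00 or more → 6.5% → $14.61
Cheddar block $9.85: unprepared food → 0% → $0.00
Umbrella $20.49: all other tangible goods → 9.5% → $1.95
Total tax = $0.51 + $14.61 + $1.95 = $17.07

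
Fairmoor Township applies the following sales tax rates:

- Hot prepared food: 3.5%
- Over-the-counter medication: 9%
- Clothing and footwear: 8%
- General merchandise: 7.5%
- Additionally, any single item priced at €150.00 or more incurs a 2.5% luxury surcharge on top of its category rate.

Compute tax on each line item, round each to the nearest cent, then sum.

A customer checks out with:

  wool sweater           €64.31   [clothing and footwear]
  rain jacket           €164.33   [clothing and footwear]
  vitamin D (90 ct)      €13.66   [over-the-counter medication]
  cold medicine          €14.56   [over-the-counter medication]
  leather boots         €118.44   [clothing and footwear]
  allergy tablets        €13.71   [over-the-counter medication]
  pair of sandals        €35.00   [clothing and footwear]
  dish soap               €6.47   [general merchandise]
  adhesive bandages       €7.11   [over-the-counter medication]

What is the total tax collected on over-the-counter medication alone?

€4.41

Vitamin D (90 ct) €13.66: over-the-counter medication → 9% → €1.23
Cold medicine €14.56: over-the-counter medication → 9% → €1.31
Allergy tablets €13.71: over-the-counter medication → 9% → €1.23
Adhesive bandages €7.11: over-the-counter medication → 9% → €0.64
Tax on over-the-counter medication = €1.23 + €1.31 + €1.23 + €0.64 = €4.41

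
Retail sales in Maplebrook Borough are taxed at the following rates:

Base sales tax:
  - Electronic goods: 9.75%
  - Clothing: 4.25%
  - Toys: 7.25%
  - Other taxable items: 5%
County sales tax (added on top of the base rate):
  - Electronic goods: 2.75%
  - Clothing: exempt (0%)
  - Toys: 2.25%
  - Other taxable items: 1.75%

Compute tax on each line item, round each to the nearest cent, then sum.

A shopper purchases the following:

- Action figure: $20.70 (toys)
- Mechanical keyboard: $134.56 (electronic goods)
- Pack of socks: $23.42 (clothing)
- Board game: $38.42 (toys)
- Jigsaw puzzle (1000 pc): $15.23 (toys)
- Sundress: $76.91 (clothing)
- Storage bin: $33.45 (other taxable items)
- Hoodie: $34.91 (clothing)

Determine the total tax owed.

$31.90

Action figure $20.70: toys → 7.25% + 2.25% county = 9.5% → $1.97
Mechanical keyboard $134.56: electronic goods → 9.75% + 2.75% county = 12.5% → $16.82
Pack of socks $23.42: clothing → 4.25% + 0% county = 4.25% → $1.00
Board game $38.42: toys → 7.25% + 2.25% county = 9.5% → $3.65
Jigsaw puzzle (1000 pc) $15.23: toys → 7.25% + 2.25% county = 9.5% → $1.45
Sundress $76.91: clothing → 4.25% + 0% county = 4.25% → $3.27
Storage bin $33.45: other taxable items → 5% + 1.75% county = 6.75% → $2.26
Hoodie $34.91: clothing → 4.25% + 0% county = 4.25% → $1.48
Total tax = $1.97 + $16.82 + $1.00 + $3.65 + $1.45 + $3.27 + $2.26 + $1.48 = $31.90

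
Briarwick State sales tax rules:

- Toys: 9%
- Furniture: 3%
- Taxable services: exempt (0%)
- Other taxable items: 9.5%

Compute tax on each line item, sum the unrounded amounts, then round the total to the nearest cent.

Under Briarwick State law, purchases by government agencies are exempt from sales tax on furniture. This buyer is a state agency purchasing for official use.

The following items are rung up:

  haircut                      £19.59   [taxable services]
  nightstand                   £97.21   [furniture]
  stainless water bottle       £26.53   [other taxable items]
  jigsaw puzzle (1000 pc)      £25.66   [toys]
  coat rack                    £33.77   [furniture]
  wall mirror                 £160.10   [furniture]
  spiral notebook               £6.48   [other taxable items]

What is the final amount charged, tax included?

£374.79

Haircut £19.59: taxable services → 0% → £0.00
Nightstand £97.21: furniture, buyer-exempt → 0% → £0.00
Stainless water bottle £26.53: other taxable items → 9.5% → £2.52035
Jigsaw puzzle (1000 pc) £25.66: toys → 9% → £2.3094
Coat rack £33.77: furniture, buyer-exempt → 0% → £0.00
Wall mirror £160.10: furniture, buyer-exempt → 0% → £0.00
Spiral notebook £6.48: other taxable items → 9.5% → £0.6156
Subtotal = £369.34; unrounded tax = £5.44535 → £5.45; total due = £374.79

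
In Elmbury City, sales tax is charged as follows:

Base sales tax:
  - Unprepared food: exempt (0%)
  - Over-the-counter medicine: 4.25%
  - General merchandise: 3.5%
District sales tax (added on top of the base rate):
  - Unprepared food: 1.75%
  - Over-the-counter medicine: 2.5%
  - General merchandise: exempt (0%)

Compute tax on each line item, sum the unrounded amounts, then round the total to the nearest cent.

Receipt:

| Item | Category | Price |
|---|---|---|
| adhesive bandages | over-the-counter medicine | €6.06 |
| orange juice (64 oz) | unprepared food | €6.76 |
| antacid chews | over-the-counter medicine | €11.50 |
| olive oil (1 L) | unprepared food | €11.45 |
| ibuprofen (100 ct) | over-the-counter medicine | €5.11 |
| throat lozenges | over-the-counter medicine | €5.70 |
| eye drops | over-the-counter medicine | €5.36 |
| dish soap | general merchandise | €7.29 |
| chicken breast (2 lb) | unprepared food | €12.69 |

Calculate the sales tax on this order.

€3.07

Adhesive bandages €6.06: over-the-counter medicine → 4.25% + 2.5% district = 6.75% → €0.40905
Orange juice (64 oz) €6.76: unprepared food → 0% + 1.75% district = 1.75% → €0.1183
Antacid chews €11.50: over-the-counter medicine → 4.25% + 2.5% district = 6.75% → €0.77625
Olive oil (1 L) €11.45: unprepared food → 0% + 1.75% district = 1.75% → €0.200375
Ibuprofen (100 ct) €5.11: over-the-counter medicine → 4.25% + 2.5% district = 6.75% → €0.344925
Throat lozenges €5.70: over-the-counter medicine → 4.25% + 2.5% district = 6.75% → €0.38475
Eye drops €5.36: over-the-counter medicine → 4.25% + 2.5% district = 6.75% → €0.3618
Dish soap €7.29: general merchandise → 3.5% + 0% district = 3.5% → €0.25515
Chicken breast (2 lb) €12.69: unprepared food → 0% + 1.75% district = 1.75% → €0.222075
Unrounded tax sum = €3.072675 → €3.07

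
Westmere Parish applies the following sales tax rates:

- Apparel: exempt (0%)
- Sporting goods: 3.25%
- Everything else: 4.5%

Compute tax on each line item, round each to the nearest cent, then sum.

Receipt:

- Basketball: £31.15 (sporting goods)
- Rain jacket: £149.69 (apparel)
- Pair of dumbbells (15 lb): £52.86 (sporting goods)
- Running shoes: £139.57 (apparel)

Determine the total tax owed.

£2.73

Basketball £31.15: sporting goods → 3.25% → £1.01
Rain jacket £149.69: apparel → 0% → £0.00
Pair of dumbbells (15 lb) £52.86: sporting goods → 3.25% → £1.72
Running shoes £139.57: apparel → 0% → £0.00
Total tax = £1.01 + £1.72 = £2.73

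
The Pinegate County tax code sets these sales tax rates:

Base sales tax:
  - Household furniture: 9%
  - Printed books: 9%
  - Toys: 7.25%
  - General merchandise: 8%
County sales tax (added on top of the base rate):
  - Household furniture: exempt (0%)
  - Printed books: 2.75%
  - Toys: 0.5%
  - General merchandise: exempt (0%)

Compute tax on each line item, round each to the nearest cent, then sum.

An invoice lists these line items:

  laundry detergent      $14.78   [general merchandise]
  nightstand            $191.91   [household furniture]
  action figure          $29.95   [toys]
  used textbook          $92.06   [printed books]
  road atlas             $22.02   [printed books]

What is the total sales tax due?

Laundry detergent $14.78: general merchandise → 8% + 0% county = 8% → $1.18
Nightstand $191.91: household furniture → 9% + 0% county = 9% → $17.27
Action figure $29.95: toys → 7.25% + 0.5% county = 7.75% → $2.32
Used textbook $92.06: printed books → 9% + 2.75% county = 11.75% → $10.82
Road atlas $22.02: printed books → 9% + 2.75% county = 11.75% → $2.59
Total tax = $1.18 + $17.27 + $2.32 + $10.82 + $2.59 = $34.18

$34.18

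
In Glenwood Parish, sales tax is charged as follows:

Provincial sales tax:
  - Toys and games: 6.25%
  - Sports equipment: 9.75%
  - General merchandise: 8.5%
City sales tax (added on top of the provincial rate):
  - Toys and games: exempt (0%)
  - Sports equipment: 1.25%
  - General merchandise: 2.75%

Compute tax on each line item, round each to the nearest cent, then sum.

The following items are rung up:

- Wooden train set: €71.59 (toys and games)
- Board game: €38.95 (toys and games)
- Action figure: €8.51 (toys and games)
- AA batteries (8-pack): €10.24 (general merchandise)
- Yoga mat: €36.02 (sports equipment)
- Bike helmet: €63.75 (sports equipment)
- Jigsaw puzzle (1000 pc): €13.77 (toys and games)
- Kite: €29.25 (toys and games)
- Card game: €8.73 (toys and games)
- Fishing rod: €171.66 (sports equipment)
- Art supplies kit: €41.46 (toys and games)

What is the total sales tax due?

€44.26

Wooden train set €71.59: toys and games → 6.25% + 0% city = 6.25% → €4.47
Board game €38.95: toys and games → 6.25% + 0% city = 6.25% → €2.43
Action figure €8.51: toys and games → 6.25% + 0% city = 6.25% → €0.53
AA batteries (8-pack) €10.24: general merchandise → 8.5% + 2.75% city = 11.25% → €1.15
Yoga mat €36.02: sports equipment → 9.75% + 1.25% city = 11% → €3.96
Bike helmet €63.75: sports equipment → 9.75% + 1.25% city = 11% → €7.01
Jigsaw puzzle (1000 pc) €13.77: toys and games → 6.25% + 0% city = 6.25% → €0.86
Kite €29.25: toys and games → 6.25% + 0% city = 6.25% → €1.83
Card game €8.73: toys and games → 6.25% + 0% city = 6.25% → €0.55
Fishing rod €171.66: sports equipment → 9.75% + 1.25% city = 11% → €18.88
Art supplies kit €41.46: toys and games → 6.25% + 0% city = 6.25% → €2.59
Total tax = €4.47 + €2.43 + €0.53 + €1.15 + €3.96 + €7.01 + €0.86 + €1.83 + €0.55 + €18.88 + €2.59 = €44.26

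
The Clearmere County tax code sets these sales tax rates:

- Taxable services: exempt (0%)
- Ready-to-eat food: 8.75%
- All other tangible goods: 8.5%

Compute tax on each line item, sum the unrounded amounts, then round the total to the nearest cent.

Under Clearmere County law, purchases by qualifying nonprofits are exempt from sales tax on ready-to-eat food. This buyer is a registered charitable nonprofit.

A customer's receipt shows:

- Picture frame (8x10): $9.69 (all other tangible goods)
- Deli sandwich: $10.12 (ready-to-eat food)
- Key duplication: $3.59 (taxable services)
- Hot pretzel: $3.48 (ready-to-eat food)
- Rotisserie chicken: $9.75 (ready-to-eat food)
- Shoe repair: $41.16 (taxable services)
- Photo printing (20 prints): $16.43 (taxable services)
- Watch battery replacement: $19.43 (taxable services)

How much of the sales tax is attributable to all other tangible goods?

Picture frame (8x10) $9.69: all other tangible goods → 8.5% → $0.82365
Tax on all other tangible goods: unrounded sum = $0.82365 → $0.82

$0.82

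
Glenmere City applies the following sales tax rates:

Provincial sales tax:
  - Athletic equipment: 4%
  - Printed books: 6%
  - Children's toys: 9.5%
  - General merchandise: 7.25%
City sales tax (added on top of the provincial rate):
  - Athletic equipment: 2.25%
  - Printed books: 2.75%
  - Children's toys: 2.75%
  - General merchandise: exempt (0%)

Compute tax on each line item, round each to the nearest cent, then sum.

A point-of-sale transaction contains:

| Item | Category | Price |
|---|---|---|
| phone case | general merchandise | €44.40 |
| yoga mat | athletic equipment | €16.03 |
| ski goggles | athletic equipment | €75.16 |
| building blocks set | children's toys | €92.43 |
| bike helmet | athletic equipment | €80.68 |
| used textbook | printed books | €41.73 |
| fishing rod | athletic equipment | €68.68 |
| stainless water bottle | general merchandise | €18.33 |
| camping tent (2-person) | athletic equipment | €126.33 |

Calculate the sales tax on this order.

Phone case €44.40: general merchandise → 7.25% + 0% city = 7.25% → €3.22
Yoga mat €16.03: athletic equipment → 4% + 2.25% city = 6.25% → €1.00
Ski goggles €75.16: athletic equipment → 4% + 2.25% city = 6.25% → €4.70
Building blocks set €92.43: children's toys → 9.5% + 2.75% city = 12.25% → €11.32
Bike helmet €80.68: athletic equipment → 4% + 2.25% city = 6.25% → €5.04
Used textbook €41.73: printed books → 6% + 2.75% city = 8.75% → €3.65
Fishing rod €68.68: athletic equipment → 4% + 2.25% city = 6.25% → €4.29
Stainless water bottle €18.33: general merchandise → 7.25% + 0% city = 7.25% → €1.33
Camping tent (2-person) €126.33: athletic equipment → 4% + 2.25% city = 6.25% → €7.90
Total tax = €3.22 + €1.00 + €4.70 + €11.32 + €5.04 + €3.65 + €4.29 + €1.33 + €7.90 = €42.45

€42.45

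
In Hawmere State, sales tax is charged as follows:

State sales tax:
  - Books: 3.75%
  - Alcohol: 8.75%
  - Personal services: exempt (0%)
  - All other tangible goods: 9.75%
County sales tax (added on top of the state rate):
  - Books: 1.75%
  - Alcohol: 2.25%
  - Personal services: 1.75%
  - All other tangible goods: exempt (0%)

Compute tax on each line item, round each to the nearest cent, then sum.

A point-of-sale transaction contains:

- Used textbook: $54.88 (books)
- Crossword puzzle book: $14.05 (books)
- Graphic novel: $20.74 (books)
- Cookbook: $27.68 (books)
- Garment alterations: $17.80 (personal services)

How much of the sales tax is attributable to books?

$6.45

Used textbook $54.88: books → 3.75% + 1.75% county = 5.5% → $3.02
Crossword puzzle book $14.05: books → 3.75% + 1.75% county = 5.5% → $0.77
Graphic novel $20.74: books → 3.75% + 1.75% county = 5.5% → $1.14
Cookbook $27.68: books → 3.75% + 1.75% county = 5.5% → $1.52
Tax on books = $3.02 + $0.77 + $1.14 + $1.52 = $6.45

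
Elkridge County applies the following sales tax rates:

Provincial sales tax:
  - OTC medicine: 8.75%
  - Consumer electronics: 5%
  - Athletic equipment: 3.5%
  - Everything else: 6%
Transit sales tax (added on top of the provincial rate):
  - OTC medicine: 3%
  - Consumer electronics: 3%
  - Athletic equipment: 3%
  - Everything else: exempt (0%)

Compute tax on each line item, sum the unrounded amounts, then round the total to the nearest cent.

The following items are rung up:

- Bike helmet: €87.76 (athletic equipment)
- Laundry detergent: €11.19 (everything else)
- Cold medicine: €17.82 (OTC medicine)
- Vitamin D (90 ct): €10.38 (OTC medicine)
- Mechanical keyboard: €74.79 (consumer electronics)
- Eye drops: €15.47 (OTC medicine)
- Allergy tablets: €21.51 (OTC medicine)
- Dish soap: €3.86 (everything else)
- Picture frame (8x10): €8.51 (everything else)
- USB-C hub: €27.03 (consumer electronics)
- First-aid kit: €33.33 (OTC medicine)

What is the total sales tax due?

€26.84

Bike helmet €87.76: athletic equipment → 3.5% + 3% transit = 6.5% → €5.7044
Laundry detergent €11.19: everything else → 6% + 0% transit = 6% → €0.6714
Cold medicine €17.82: OTC medicine → 8.75% + 3% transit = 11.75% → €2.09385
Vitamin D (90 ct) €10.38: OTC medicine → 8.75% + 3% transit = 11.75% → €1.21965
Mechanical keyboard €74.79: consumer electronics → 5% + 3% transit = 8% → €5.9832
Eye drops €15.47: OTC medicine → 8.75% + 3% transit = 11.75% → €1.817725
Allergy tablets €21.51: OTC medicine → 8.75% + 3% transit = 11.75% → €2.527425
Dish soap €3.86: everything else → 6% + 0% transit = 6% → €0.2316
Picture frame (8x10) €8.51: everything else → 6% + 0% transit = 6% → €0.5106
USB-C hub €27.03: consumer electronics → 5% + 3% transit = 8% → €2.1624
First-aid kit €33.33: OTC medicine → 8.75% + 3% transit = 11.75% → €3.916275
Unrounded tax sum = €26.838525 → €26.84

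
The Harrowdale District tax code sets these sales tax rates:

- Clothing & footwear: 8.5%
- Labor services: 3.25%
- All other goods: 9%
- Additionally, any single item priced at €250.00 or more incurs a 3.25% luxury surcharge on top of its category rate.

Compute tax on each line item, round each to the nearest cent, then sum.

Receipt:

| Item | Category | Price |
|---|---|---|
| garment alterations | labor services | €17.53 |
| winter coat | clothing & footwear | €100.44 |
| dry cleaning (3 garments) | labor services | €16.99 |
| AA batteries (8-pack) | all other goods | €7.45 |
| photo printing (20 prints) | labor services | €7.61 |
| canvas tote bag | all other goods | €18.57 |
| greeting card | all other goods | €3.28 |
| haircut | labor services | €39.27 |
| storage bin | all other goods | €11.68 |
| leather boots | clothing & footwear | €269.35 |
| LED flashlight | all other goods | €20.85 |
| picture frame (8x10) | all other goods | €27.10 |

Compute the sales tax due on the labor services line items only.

€2.65

Garment alterations €17.53: labor services → 3.25% → €0.57
Dry cleaning (3 garments) €16.99: labor services → 3.25% → €0.55
Photo printing (20 prints) €7.61: labor services → 3.25% → €0.25
Haircut €39.27: labor services → 3.25% → €1.28
Tax on labor services = €0.57 + €0.55 + €0.25 + €1.28 = €2.65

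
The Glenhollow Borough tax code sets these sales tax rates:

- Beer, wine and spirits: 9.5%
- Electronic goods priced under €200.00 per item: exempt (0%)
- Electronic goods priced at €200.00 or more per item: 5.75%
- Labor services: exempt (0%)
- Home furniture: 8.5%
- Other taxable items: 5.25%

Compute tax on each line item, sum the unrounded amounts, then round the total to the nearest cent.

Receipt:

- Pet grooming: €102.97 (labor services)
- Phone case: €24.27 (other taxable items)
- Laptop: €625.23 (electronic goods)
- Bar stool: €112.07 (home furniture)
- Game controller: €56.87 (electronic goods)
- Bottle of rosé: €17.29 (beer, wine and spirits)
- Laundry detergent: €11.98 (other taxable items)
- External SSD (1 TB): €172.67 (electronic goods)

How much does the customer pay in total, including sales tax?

Pet grooming €102.97: labor services → 0% → €0.00
Phone case €24.27: other taxable items → 5.25% → €1.274175
Laptop €625.23: electronic goods, €200.00 or more → 5.75% → €35.950725
Bar stool €112.07: home furniture → 8.5% → €9.52595
Game controller €56.87: electronic goods, under €200.00 → 0% → €0.00
Bottle of rosé €17.29: beer, wine and spirits → 9.5% → €1.64255
Laundry detergent €11.98: other taxable items → 5.25% → €0.62895
External SSD (1 TB) €172.67: electronic goods, under €200.00 → 0% → €0.00
Subtotal = €1123.35; unrounded tax = €49.02235 → €49.02; total due = €1172.37

€1172.37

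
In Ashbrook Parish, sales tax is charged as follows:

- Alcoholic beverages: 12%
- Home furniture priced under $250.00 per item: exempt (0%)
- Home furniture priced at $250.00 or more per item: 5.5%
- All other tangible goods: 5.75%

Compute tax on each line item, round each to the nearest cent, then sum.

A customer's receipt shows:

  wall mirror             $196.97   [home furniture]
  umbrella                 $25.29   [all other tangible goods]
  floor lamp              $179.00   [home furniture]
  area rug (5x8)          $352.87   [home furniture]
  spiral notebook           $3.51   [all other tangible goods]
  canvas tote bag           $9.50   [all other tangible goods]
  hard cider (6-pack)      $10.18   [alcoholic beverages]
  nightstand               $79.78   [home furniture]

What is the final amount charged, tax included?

$879.93

Wall mirror $196.97: home furniture, under $250.00 → 0% → $0.00
Umbrella $25.29: all other tangible goods → 5.75% → $1.45
Floor lamp $179.00: home furniture, under $250.00 → 0% → $0.00
Area rug (5x8) $352.87: home furniture, $250.00 or more → 5.5% → $19.41
Spiral notebook $3.51: all other tangible goods → 5.75% → $0.20
Canvas tote bag $9.50: all other tangible goods → 5.75% → $0.55
Hard cider (6-pack) $10.18: alcoholic beverages → 12% → $1.22
Nightstand $79.78: home furniture, under $250.00 → 0% → $0.00
Subtotal = $857.10; tax = $22.83; total due = $879.93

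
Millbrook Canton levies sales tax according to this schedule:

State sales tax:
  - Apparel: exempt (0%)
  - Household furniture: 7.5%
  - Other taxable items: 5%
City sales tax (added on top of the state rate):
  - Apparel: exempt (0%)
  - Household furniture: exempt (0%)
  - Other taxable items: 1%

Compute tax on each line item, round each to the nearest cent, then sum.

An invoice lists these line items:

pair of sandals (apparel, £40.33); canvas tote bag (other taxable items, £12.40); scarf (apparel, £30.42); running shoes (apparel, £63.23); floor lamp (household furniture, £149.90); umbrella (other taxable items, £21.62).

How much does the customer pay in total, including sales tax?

Pair of sandals £40.33: apparel → 0% + 0% city = 0% → £0.00
Canvas tote bag £12.40: other taxable items → 5% + 1% city = 6% → £0.74
Scarf £30.42: apparel → 0% + 0% city = 0% → £0.00
Running shoes £63.23: apparel → 0% + 0% city = 0% → £0.00
Floor lamp £149.90: household furniture → 7.5% + 0% city = 7.5% → £11.24
Umbrella £21.62: other taxable items → 5% + 1% city = 6% → £1.30
Subtotal = £317.90; tax = £13.28; total due = £331.18

£331.18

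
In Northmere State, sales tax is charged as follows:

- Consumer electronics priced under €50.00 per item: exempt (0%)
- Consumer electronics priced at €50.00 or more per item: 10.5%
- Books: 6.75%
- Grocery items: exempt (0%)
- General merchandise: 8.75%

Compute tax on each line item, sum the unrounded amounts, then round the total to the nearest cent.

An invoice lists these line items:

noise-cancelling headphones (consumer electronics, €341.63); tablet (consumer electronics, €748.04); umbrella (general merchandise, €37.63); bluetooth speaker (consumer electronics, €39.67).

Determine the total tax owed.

€117.71

Noise-cancelling headphones €341.63: consumer electronics, €50.00 or more → 10.5% → €35.87115
Tablet €748.04: consumer electronics, €50.00 or more → 10.5% → €78.5442
Umbrella €37.63: general merchandise → 8.75% → €3.292625
Bluetooth speaker €39.67: consumer electronics, under €50.00 → 0% → €0.00
Unrounded tax sum = €117.707975 → €117.71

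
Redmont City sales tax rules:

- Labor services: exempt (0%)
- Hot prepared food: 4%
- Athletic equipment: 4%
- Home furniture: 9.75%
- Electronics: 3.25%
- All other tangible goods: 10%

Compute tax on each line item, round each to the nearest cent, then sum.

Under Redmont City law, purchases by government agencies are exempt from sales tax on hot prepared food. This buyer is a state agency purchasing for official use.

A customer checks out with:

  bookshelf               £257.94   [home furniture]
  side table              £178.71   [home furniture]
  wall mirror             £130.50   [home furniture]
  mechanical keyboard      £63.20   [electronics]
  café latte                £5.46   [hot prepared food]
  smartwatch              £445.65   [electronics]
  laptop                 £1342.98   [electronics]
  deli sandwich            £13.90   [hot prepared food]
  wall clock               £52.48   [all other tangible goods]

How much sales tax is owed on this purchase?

Bookshelf £257.94: home furniture → 9.75% → £25.15
Side table £178.71: home furniture → 9.75% → £17.42
Wall mirror £130.50: home furniture → 9.75% → £12.72
Mechanical keyboard £63.20: electronics → 3.25% → £2.05
Café latte £5.46: hot prepared food, buyer-exempt → 0% → £0.00
Smartwatch £445.65: electronics → 3.25% → £14.48
Laptop £1342.98: electronics → 3.25% → £43.65
Deli sandwich £13.90: hot prepared food, buyer-exempt → 0% → £0.00
Wall clock £52.48: all other tangible goods → 10% → £5.25
Total tax = £25.15 + £17.42 + £12.72 + £2.05 + £14.48 + £43.65 + £5.25 = £120.72

£120.72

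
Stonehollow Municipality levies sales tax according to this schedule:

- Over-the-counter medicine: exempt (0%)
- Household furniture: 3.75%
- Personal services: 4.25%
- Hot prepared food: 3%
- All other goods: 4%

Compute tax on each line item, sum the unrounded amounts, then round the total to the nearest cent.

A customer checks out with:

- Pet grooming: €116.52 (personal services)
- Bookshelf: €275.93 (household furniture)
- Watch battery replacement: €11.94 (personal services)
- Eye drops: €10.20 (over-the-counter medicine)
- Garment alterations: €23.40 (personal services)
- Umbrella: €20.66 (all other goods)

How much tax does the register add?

Pet grooming €116.52: personal services → 4.25% → €4.9521
Bookshelf €275.93: household furniture → 3.75% → €10.347375
Watch battery replacement €11.94: personal services → 4.25% → €0.50745
Eye drops €10.20: over-the-counter medicine → 0% → €0.00
Garment alterations €23.40: personal services → 4.25% → €0.9945
Umbrella €20.66: all other goods → 4% → €0.8264
Unrounded tax sum = €17.627825 → €17.63

€17.63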